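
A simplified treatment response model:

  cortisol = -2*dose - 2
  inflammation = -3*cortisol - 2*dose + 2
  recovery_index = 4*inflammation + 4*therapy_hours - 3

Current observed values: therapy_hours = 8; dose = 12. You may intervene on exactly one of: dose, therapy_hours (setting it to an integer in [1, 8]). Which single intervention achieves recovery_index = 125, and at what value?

Intervening on dose: with other inputs at their observed values, recovery_index = 16*dose + 61. Solving for 125 gives dose = 4, within [1, 8].
Intervening on therapy_hours: recovery_index = 4*therapy_hours + 221. Reaching 125 requires therapy_hours = -24, outside [1, 8].

set dose = 4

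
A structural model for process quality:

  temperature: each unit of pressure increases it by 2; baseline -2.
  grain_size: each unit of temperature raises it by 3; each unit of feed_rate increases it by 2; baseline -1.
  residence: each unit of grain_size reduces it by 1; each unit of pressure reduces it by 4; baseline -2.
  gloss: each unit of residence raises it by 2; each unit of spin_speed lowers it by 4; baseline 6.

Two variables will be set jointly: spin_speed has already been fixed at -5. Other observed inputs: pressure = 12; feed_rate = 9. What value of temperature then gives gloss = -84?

With spin_speed held at -5:
Intervening on temperature fixes its value directly, overriding its dependence on pressure.
Substituting into the grain_size equation gives grain_size = 3*temperature + 17.
Substituting into the residence equation gives residence = -3*temperature - 67.
Substituting into the gloss equation gives gloss = -6*temperature - 108.
Solve -6*temperature - 108 = -84: temperature = (-84 + 108) / -6 = -4.

temperature = -4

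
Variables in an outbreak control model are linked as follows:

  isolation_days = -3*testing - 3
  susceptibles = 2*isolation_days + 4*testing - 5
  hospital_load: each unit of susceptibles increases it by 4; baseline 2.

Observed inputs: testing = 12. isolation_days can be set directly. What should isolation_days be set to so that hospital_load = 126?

Intervening on isolation_days fixes its value directly, overriding its dependence on testing.
Substituting into the susceptibles equation gives susceptibles = 2*isolation_days + 43.
Substituting into the hospital_load equation gives hospital_load = 8*isolation_days + 174.
Solve 8*isolation_days + 174 = 126: isolation_days = (126 - 174) / 8 = -6.

isolation_days = -6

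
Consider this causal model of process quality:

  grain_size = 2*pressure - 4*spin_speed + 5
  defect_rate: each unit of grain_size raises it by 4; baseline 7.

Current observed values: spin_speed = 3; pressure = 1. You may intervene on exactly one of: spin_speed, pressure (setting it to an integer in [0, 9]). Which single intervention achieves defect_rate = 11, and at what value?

set pressure = 4

Intervening on spin_speed: defect_rate = -16*spin_speed + 35. Reaching 11 requires spin_speed = 3/2, not an integer.
Intervening on pressure: with other inputs at their observed values, defect_rate = 8*pressure - 21. Solving for 11 gives pressure = 4, within [0, 9].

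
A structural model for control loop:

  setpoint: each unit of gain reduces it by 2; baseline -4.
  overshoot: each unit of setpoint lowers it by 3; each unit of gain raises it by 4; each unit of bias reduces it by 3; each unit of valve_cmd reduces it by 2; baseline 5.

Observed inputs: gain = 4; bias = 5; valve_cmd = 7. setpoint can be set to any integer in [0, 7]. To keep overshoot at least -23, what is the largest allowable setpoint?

Intervening on setpoint fixes its value directly, overriding its dependence on gain.
Substituting into the overshoot equation gives overshoot = -3*setpoint - 8.
Require -3*setpoint - 8 ≥ -23, so setpoint ≤ 5.
The largest integer in [0, 7] satisfying this is 5.

setpoint = 5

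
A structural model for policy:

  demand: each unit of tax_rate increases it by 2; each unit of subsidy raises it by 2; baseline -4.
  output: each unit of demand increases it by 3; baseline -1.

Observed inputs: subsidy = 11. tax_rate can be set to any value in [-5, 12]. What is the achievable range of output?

23 to 125

Substituting into the demand equation gives demand = 2*tax_rate + 18.
This gives output = 6*tax_rate + 53.
Linear in tax_rate, so extremes are at the endpoints: tax_rate = -5 gives output = 23; tax_rate = 12 gives output = 125.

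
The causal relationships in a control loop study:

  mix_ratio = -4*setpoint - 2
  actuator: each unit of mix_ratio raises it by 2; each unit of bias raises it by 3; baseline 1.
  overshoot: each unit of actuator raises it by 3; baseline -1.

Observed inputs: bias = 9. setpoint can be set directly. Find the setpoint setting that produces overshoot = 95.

setpoint = -1

Substituting into the actuator equation gives actuator = -8*setpoint + 24.
So overshoot = -24*setpoint + 71.
Solve -24*setpoint + 71 = 95: setpoint = (95 - 71) / -24 = -1.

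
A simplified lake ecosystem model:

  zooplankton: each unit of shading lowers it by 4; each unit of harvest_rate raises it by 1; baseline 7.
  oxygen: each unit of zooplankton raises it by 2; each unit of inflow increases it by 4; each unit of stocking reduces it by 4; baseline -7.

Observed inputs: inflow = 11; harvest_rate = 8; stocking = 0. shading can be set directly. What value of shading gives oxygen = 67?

shading = 0

Substituting into the zooplankton equation gives zooplankton = -4*shading + 15.
Substituting into the oxygen equation gives oxygen = -8*shading + 67.
Solve -8*shading + 67 = 67: shading = (67 - 67) / -8 = 0.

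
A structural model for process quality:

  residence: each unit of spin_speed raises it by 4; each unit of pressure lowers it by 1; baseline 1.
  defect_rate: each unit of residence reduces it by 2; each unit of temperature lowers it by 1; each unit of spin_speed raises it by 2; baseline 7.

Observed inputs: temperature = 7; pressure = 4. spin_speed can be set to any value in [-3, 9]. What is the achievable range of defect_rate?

-48 to 24

Substituting into the residence equation gives residence = 4*spin_speed - 3.
Substituting into the defect_rate equation gives defect_rate = -6*spin_speed + 6.
Linear in spin_speed, so extremes are at the endpoints: spin_speed = -3 gives defect_rate = 24; spin_speed = 9 gives defect_rate = -48.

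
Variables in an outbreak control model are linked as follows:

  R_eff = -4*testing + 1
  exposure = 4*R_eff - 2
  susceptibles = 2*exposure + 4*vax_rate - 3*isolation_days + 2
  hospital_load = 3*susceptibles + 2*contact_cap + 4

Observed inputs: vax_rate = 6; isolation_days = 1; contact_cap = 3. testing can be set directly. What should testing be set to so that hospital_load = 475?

Substituting into the exposure equation gives exposure = -16*testing + 2.
susceptibles becomes -32*testing + 27.
Substituting into the hospital_load equation gives hospital_load = -96*testing + 91.
Solve -96*testing + 91 = 475: testing = (475 - 91) / -96 = -4.

testing = -4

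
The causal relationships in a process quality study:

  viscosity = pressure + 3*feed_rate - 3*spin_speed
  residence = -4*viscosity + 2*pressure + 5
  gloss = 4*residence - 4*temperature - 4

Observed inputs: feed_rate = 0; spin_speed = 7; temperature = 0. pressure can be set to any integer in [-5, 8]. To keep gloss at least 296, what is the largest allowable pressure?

Substituting into the viscosity equation gives viscosity = pressure - 21.
So residence = -2*pressure + 89.
Substituting into the gloss equation gives gloss = -8*pressure + 352.
Require -8*pressure + 352 ≥ 296, so pressure ≤ 7.
The largest integer in [-5, 8] satisfying this is 7.

pressure = 7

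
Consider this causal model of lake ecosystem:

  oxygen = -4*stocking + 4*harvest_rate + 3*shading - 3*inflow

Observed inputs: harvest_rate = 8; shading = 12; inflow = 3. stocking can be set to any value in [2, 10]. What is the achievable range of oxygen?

Substituting into the oxygen equation gives oxygen = -4*stocking + 59.
Linear in stocking, so extremes are at the endpoints: stocking = 2 gives oxygen = 51; stocking = 10 gives oxygen = 19.

19 to 51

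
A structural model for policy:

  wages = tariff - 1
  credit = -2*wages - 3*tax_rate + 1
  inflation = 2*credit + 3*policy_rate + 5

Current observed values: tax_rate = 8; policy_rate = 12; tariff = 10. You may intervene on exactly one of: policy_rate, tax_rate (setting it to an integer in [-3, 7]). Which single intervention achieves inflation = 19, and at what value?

set tax_rate = -2

Intervening on policy_rate: inflation = 3*policy_rate - 77. Reaching 19 requires policy_rate = 32, outside [-3, 7].
Intervening on tax_rate: with other inputs at their observed values, inflation = -6*tax_rate + 7. Solving for 19 gives tax_rate = -2, within [-3, 7].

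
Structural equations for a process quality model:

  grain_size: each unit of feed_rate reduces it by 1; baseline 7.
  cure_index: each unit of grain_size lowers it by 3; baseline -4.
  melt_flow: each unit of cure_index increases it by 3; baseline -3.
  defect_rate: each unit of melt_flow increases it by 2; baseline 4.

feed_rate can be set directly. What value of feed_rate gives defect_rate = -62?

feed_rate = 5

Substituting into the cure_index equation gives cure_index = 3*feed_rate - 25.
Substituting into the melt_flow equation gives melt_flow = 9*feed_rate - 78.
Substituting into the defect_rate equation gives defect_rate = 18*feed_rate - 152.
Solve 18*feed_rate - 152 = -62: feed_rate = (-62 + 152) / 18 = 5.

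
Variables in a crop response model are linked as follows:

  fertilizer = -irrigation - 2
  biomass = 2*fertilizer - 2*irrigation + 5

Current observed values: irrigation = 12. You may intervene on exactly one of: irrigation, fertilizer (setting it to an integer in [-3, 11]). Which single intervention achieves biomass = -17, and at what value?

set fertilizer = 1

Intervening on irrigation: biomass = -4*irrigation + 1. Reaching -17 requires irrigation = 9/2, not an integer.
Intervening on fertilizer: with other inputs at their observed values, biomass = 2*fertilizer - 19. Solving for -17 gives fertilizer = 1, within [-3, 11].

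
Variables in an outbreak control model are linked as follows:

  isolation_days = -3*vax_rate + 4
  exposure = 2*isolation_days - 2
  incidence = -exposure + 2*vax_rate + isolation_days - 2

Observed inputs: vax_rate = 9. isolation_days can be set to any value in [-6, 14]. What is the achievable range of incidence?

Intervening on isolation_days fixes its value directly, overriding its dependence on vax_rate.
Substituting into the incidence equation gives incidence = -isolation_days + 18.
Linear in isolation_days, so extremes are at the endpoints: isolation_days = -6 gives incidence = 24; isolation_days = 14 gives incidence = 4.

4 to 24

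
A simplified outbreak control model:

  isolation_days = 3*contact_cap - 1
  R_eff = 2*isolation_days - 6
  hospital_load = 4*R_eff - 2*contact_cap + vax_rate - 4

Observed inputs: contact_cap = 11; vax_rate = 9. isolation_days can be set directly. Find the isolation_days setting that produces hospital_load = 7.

isolation_days = 6

Intervening on isolation_days fixes its value directly, overriding its dependence on contact_cap.
Substituting into the hospital_load equation gives hospital_load = 8*isolation_days - 41.
Solve 8*isolation_days - 41 = 7: isolation_days = (7 + 41) / 8 = 6.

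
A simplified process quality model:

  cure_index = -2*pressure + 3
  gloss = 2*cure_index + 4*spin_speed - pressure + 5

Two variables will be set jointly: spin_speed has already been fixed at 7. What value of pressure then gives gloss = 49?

pressure = -2

With spin_speed held at 7:
Substituting into the gloss equation gives gloss = -5*pressure + 39.
Solve -5*pressure + 39 = 49: pressure = (49 - 39) / -5 = -2.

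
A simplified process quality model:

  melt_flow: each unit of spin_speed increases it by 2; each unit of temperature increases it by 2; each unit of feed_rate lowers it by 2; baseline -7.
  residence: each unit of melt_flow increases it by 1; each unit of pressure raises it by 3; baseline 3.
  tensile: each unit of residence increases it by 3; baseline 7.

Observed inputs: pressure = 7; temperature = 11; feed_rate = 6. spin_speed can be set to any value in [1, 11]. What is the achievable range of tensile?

Substituting into the melt_flow equation gives melt_flow = 2*spin_speed + 3.
Substituting into the residence equation gives residence = 2*spin_speed + 27.
Substituting into the tensile equation gives tensile = 6*spin_speed + 88.
Linear in spin_speed, so extremes are at the endpoints: spin_speed = 1 gives tensile = 94; spin_speed = 11 gives tensile = 154.

94 to 154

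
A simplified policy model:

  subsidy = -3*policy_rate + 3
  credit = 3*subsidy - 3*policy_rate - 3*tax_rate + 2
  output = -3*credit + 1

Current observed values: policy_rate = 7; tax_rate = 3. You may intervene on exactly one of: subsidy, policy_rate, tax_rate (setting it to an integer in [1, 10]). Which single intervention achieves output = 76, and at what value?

set subsidy = 1

Intervening on subsidy: with other inputs at their observed values, output = -9*subsidy + 85. Solving for 76 gives subsidy = 1, within [1, 10].
Intervening on policy_rate: output = 36*policy_rate - 5. Reaching 76 requires policy_rate = 9/4, not an integer.
Intervening on tax_rate: output = 9*tax_rate + 220. Reaching 76 requires tax_rate = -16, outside [1, 10].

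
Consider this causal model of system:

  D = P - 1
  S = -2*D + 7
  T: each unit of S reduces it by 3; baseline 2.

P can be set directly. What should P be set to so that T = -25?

Substituting into the S equation gives S = -2*P + 9.
Substituting into the T equation gives T = 6*P - 25.
Solve 6*P - 25 = -25: P = (-25 + 25) / 6 = 0.

P = 0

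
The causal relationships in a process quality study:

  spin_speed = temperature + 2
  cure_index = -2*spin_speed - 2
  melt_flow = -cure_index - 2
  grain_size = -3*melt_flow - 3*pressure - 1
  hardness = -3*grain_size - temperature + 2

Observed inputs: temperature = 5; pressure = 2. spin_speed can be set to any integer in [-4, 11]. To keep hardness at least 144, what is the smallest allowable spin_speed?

spin_speed = 7

Intervening on spin_speed fixes its value directly, overriding its dependence on temperature.
Substituting into the melt_flow equation gives melt_flow = 2*spin_speed.
Substituting into the grain_size equation gives grain_size = -6*spin_speed - 7.
So hardness = 18*spin_speed + 18.
Require 18*spin_speed + 18 ≥ 144, so spin_speed ≥ 7.
The smallest integer in [-4, 11] satisfying this is 7.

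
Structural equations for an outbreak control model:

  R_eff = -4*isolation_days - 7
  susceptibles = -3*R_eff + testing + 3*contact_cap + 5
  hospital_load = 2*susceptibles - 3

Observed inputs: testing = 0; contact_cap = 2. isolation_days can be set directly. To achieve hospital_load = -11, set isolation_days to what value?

isolation_days = -3

Substituting into the susceptibles equation gives susceptibles = 12*isolation_days + 32.
hospital_load becomes 24*isolation_days + 61.
Solve 24*isolation_days + 61 = -11: isolation_days = (-11 - 61) / 24 = -3.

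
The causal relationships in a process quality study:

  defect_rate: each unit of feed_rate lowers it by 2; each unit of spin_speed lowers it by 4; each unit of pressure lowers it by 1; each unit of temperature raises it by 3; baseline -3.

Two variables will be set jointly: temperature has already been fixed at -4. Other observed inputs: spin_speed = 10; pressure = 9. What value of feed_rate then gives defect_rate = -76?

feed_rate = 6

With temperature held at -4:
Substituting into the defect_rate equation gives defect_rate = -2*feed_rate - 64.
Solve -2*feed_rate - 64 = -76: feed_rate = (-76 + 64) / -2 = 6.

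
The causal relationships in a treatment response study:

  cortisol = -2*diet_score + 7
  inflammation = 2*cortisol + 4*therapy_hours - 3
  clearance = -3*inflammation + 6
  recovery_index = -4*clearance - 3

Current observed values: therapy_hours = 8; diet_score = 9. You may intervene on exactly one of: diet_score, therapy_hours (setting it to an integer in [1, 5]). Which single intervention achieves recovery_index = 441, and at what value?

set diet_score = 1

Intervening on diet_score: with other inputs at their observed values, recovery_index = -48*diet_score + 489. Solving for 441 gives diet_score = 1, within [1, 5].
Intervening on therapy_hours: recovery_index = 48*therapy_hours - 327. Reaching 441 requires therapy_hours = 16, outside [1, 5].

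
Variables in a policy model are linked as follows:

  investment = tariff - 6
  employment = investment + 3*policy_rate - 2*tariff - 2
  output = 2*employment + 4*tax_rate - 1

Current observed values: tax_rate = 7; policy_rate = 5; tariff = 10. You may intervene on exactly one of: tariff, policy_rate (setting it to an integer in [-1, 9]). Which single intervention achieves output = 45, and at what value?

Intervening on tariff: output = -2*tariff + 41. Reaching 45 requires tariff = -2, outside [-1, 9].
Intervening on policy_rate: with other inputs at their observed values, output = 6*policy_rate - 9. Solving for 45 gives policy_rate = 9, within [-1, 9].

set policy_rate = 9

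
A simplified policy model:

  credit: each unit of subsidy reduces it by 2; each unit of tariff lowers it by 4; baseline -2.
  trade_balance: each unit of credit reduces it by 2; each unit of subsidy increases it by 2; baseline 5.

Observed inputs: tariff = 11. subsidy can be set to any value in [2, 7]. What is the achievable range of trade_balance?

Substituting into the credit equation gives credit = -2*subsidy - 46.
Substituting into the trade_balance equation gives trade_balance = 6*subsidy + 97.
Linear in subsidy, so extremes are at the endpoints: subsidy = 2 gives trade_balance = 109; subsidy = 7 gives trade_balance = 139.

109 to 139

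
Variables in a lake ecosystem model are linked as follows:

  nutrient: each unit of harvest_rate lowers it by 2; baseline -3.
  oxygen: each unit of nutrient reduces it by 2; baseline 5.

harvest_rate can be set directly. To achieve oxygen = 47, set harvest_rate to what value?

Substituting into the oxygen equation gives oxygen = 4*harvest_rate + 11.
Solve 4*harvest_rate + 11 = 47: harvest_rate = (47 - 11) / 4 = 9.

harvest_rate = 9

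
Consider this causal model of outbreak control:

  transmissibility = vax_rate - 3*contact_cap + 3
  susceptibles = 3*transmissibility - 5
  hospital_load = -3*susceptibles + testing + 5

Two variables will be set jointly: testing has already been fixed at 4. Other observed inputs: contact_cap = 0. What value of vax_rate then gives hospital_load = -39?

vax_rate = 4

With testing held at 4:
Substituting into the transmissibility equation gives transmissibility = vax_rate + 3.
Substituting into the susceptibles equation gives susceptibles = 3*vax_rate + 4.
Substituting into the hospital_load equation gives hospital_load = -9*vax_rate - 3.
Solve -9*vax_rate - 3 = -39: vax_rate = (-39 + 3) / -9 = 4.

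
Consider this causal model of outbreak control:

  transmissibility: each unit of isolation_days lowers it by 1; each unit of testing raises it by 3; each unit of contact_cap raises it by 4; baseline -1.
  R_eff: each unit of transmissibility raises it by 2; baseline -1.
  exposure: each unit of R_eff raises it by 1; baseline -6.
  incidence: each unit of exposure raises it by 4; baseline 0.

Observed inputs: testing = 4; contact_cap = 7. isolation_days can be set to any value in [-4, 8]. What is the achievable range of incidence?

Substituting into the transmissibility equation gives transmissibility = -isolation_days + 39.
This gives R_eff = -2*isolation_days + 77.
exposure becomes -2*isolation_days + 71.
So incidence = -8*isolation_days + 284.
Linear in isolation_days, so extremes are at the endpoints: isolation_days = -4 gives incidence = 316; isolation_days = 8 gives incidence = 220.

220 to 316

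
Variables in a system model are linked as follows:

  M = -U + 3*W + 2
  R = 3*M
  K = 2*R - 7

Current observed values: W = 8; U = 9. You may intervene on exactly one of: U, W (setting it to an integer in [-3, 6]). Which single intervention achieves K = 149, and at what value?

set U = 0

Intervening on U: with other inputs at their observed values, K = -6*U + 149. Solving for 149 gives U = 0, within [-3, 6].
Intervening on W: K = 18*W - 49. Reaching 149 requires W = 11, outside [-3, 6].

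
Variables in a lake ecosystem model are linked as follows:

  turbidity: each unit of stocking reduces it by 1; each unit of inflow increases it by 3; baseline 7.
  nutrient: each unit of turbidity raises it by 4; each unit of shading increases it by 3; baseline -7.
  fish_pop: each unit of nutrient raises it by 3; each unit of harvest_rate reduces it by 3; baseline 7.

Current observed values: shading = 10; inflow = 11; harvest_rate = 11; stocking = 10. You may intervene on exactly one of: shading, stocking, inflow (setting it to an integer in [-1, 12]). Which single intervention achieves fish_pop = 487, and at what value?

set stocking = 3

Intervening on shading: fish_pop = 9*shading + 313. Reaching 487 requires shading = 58/3, not an integer.
Intervening on stocking: with other inputs at their observed values, fish_pop = -12*stocking + 523. Solving for 487 gives stocking = 3, within [-1, 12].
Intervening on inflow: fish_pop = 36*inflow + 7. Reaching 487 requires inflow = 40/3, not an integer.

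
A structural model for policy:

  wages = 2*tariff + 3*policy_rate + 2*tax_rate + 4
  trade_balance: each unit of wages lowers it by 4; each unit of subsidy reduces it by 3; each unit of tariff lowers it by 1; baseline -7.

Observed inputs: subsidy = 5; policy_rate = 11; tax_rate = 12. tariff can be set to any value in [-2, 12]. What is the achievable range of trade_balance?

-374 to -248

Substituting into the wages equation gives wages = 2*tariff + 61.
trade_balance becomes -9*tariff - 266.
Linear in tariff, so extremes are at the endpoints: tariff = -2 gives trade_balance = -248; tariff = 12 gives trade_balance = -374.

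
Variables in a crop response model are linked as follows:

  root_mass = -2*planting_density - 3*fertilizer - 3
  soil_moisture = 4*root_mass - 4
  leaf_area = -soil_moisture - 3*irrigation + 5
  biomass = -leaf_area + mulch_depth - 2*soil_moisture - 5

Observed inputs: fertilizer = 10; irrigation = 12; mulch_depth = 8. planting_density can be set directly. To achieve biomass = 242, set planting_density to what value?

Substituting into the root_mass equation gives root_mass = -2*planting_density - 33.
Substituting into the soil_moisture equation gives soil_moisture = -8*planting_density - 136.
So leaf_area = 8*planting_density + 105.
Substituting into the biomass equation gives biomass = 8*planting_density + 170.
Solve 8*planting_density + 170 = 242: planting_density = (242 - 170) / 8 = 9.

planting_density = 9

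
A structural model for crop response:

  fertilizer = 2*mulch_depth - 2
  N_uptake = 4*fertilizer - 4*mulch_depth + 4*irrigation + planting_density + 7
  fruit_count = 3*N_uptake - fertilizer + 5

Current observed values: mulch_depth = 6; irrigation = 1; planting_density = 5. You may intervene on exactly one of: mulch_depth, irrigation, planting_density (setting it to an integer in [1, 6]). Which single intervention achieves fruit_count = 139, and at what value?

Intervening on mulch_depth: fruit_count = 10*mulch_depth + 31. Reaching 139 requires mulch_depth = 54/5, not an integer.
Intervening on irrigation: with other inputs at their observed values, fruit_count = 12*irrigation + 79. Solving for 139 gives irrigation = 5, within [1, 6].
Intervening on planting_density: fruit_count = 3*planting_density + 76. Reaching 139 requires planting_density = 21, outside [1, 6].

set irrigation = 5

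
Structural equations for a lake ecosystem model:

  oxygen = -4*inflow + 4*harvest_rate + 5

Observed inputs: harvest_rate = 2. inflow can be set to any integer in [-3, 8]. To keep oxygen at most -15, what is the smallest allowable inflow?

inflow = 7

Substituting into the oxygen equation gives oxygen = -4*inflow + 13.
Require -4*inflow + 13 ≤ -15, so inflow ≥ 7.
The smallest integer in [-3, 8] satisfying this is 7.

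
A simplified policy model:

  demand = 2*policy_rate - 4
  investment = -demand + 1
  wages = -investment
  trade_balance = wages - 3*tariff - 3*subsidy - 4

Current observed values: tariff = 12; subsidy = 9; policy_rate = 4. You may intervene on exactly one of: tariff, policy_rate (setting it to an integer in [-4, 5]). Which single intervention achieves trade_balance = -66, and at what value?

Intervening on tariff: trade_balance = -3*tariff - 28. Reaching -66 requires tariff = 38/3, not an integer.
Intervening on policy_rate: with other inputs at their observed values, trade_balance = 2*policy_rate - 72. Solving for -66 gives policy_rate = 3, within [-4, 5].

set policy_rate = 3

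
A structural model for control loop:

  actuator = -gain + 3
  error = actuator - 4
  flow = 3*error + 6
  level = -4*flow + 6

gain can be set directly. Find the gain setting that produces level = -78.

gain = -6

Substituting into the error equation gives error = -gain - 1.
This gives flow = -3*gain + 3.
Substituting into the level equation gives level = 12*gain - 6.
Solve 12*gain - 6 = -78: gain = (-78 + 6) / 12 = -6.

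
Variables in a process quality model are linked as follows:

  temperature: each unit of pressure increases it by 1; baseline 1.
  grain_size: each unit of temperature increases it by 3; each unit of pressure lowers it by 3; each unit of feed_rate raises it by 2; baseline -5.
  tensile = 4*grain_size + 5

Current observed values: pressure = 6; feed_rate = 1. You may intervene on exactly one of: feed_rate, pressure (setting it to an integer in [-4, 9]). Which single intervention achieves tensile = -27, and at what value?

set feed_rate = -3

Intervening on feed_rate: with other inputs at their observed values, tensile = 8*feed_rate - 3. Solving for -27 gives feed_rate = -3, within [-4, 9].
Intervening on pressure: the paths from pressure to tensile cancel (net effect zero), leaving tensile = 5; -27 is unreachable this way.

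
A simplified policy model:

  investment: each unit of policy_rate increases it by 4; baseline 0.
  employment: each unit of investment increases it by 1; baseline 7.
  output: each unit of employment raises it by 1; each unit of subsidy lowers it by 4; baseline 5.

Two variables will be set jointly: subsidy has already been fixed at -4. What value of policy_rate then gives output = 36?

With subsidy held at -4:
Substituting into the employment equation gives employment = 4*policy_rate + 7.
Substituting into the output equation gives output = 4*policy_rate + 28.
Solve 4*policy_rate + 28 = 36: policy_rate = (36 - 28) / 4 = 2.

policy_rate = 2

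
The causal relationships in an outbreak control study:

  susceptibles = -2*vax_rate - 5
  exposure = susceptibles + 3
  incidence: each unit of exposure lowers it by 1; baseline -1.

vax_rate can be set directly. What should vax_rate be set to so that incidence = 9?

Substituting into the exposure equation gives exposure = -2*vax_rate - 2.
incidence becomes 2*vax_rate + 1.
Solve 2*vax_rate + 1 = 9: vax_rate = (9 - 1) / 2 = 4.

vax_rate = 4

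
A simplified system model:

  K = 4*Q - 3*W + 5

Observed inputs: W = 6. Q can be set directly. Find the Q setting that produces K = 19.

Q = 8

Substituting into the K equation gives K = 4*Q - 13.
Solve 4*Q - 13 = 19: Q = (19 + 13) / 4 = 8.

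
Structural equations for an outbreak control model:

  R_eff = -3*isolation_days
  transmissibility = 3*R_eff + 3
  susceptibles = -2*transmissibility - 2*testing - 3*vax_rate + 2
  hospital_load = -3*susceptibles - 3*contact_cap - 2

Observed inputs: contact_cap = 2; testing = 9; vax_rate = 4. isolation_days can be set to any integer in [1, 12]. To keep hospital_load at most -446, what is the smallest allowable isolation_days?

isolation_days = 10

Substituting into the transmissibility equation gives transmissibility = -9*isolation_days + 3.
Substituting into the susceptibles equation gives susceptibles = 18*isolation_days - 34.
Substituting into the hospital_load equation gives hospital_load = -54*isolation_days + 94.
Require -54*isolation_days + 94 ≤ -446, so isolation_days ≥ 10.
The smallest integer in [1, 12] satisfying this is 10.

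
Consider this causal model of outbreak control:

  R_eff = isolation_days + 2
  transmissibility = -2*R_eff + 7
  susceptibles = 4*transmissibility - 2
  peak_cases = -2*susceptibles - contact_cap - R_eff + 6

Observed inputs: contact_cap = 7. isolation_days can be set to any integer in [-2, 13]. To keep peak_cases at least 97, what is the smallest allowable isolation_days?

isolation_days = 8

Substituting into the transmissibility equation gives transmissibility = -2*isolation_days + 3.
This gives susceptibles = -8*isolation_days + 10.
peak_cases becomes 15*isolation_days - 23.
Require 15*isolation_days - 23 ≥ 97, so isolation_days ≥ 8.
The smallest integer in [-2, 13] satisfying this is 8.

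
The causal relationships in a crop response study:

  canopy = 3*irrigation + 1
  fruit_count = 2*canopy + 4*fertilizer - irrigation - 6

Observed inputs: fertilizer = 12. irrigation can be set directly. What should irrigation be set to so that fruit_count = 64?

irrigation = 4

Substituting into the fruit_count equation gives fruit_count = 5*irrigation + 44.
Solve 5*irrigation + 44 = 64: irrigation = (64 - 44) / 5 = 4.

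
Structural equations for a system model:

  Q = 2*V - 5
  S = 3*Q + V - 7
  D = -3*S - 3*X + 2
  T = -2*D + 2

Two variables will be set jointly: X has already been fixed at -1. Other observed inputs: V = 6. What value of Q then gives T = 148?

With X held at -1:
Intervening on Q fixes its value directly, overriding its dependence on V.
Substituting into the S equation gives S = 3*Q - 1.
Substituting into the D equation gives D = -9*Q + 8.
Substituting into the T equation gives T = 18*Q - 14.
Solve 18*Q - 14 = 148: Q = (148 + 14) / 18 = 9.

Q = 9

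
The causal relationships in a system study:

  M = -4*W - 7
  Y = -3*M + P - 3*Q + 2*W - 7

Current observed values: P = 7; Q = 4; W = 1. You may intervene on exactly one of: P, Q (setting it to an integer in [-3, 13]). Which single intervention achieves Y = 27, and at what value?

Intervening on P: with other inputs at their observed values, Y = P + 16. Solving for 27 gives P = 11, within [-3, 13].
Intervening on Q: Y = -3*Q + 35. Reaching 27 requires Q = 8/3, not an integer.

set P = 11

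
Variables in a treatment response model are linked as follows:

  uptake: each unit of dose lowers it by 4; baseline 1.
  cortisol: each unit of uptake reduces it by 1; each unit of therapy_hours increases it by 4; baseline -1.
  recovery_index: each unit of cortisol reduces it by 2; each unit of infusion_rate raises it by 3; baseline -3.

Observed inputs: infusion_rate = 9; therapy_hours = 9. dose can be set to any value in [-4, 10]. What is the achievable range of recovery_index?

Substituting into the cortisol equation gives cortisol = 4*dose + 34.
Substituting into the recovery_index equation gives recovery_index = -8*dose - 44.
Linear in dose, so extremes are at the endpoints: dose = -4 gives recovery_index = -12; dose = 10 gives recovery_index = -124.

-124 to -12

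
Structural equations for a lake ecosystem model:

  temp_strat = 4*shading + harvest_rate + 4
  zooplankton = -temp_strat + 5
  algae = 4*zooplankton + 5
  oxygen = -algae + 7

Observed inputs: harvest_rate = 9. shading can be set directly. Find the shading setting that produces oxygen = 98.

shading = 4

Substituting into the temp_strat equation gives temp_strat = 4*shading + 13.
zooplankton becomes -4*shading - 8.
Substituting into the algae equation gives algae = -16*shading - 27.
So oxygen = 16*shading + 34.
Solve 16*shading + 34 = 98: shading = (98 - 34) / 16 = 4.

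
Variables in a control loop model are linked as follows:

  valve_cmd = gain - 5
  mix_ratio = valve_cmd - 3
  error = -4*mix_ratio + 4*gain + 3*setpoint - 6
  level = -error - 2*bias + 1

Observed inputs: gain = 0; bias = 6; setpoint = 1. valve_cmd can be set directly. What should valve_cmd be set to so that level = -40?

valve_cmd = -5

Intervening on valve_cmd fixes its value directly, overriding its dependence on gain.
Substituting into the error equation gives error = -4*valve_cmd + 9.
level becomes 4*valve_cmd - 20.
Solve 4*valve_cmd - 20 = -40: valve_cmd = (-40 + 20) / 4 = -5.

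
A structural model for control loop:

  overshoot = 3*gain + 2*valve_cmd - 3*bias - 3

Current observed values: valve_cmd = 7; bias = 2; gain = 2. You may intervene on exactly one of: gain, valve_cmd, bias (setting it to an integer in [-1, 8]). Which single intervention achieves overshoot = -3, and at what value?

Intervening on gain: overshoot = 3*gain + 5. Reaching -3 requires gain = -8/3, not an integer.
Intervening on valve_cmd: with other inputs at their observed values, overshoot = 2*valve_cmd - 3. Solving for -3 gives valve_cmd = 0, within [-1, 8].
Intervening on bias: overshoot = -3*bias + 17. Reaching -3 requires bias = 20/3, not an integer.

set valve_cmd = 0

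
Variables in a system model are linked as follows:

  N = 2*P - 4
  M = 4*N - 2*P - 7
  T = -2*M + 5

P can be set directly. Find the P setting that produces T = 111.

Substituting into the M equation gives M = 6*P - 23.
Substituting into the T equation gives T = -12*P + 51.
Solve -12*P + 51 = 111: P = (111 - 51) / -12 = -5.

P = -5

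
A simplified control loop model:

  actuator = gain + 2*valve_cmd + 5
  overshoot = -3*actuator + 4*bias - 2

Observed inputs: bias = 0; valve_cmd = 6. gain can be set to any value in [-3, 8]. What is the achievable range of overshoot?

-77 to -44

Substituting into the actuator equation gives actuator = gain + 17.
overshoot becomes -3*gain - 53.
Linear in gain, so extremes are at the endpoints: gain = -3 gives overshoot = -44; gain = 8 gives overshoot = -77.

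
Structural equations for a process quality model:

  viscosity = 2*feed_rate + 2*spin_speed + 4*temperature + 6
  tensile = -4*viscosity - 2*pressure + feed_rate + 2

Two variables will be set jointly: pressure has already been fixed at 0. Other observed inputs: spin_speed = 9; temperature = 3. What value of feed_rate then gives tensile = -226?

feed_rate = 12

With pressure held at 0:
Substituting into the viscosity equation gives viscosity = 2*feed_rate + 36.
So tensile = -7*feed_rate - 142.
Solve -7*feed_rate - 142 = -226: feed_rate = (-226 + 142) / -7 = 12.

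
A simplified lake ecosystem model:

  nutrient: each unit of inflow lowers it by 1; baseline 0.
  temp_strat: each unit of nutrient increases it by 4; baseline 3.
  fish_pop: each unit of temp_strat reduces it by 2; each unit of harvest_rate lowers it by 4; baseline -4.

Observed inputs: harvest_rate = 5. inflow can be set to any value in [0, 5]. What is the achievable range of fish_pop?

-30 to 10

Substituting into the temp_strat equation gives temp_strat = -4*inflow + 3.
fish_pop becomes 8*inflow - 30.
Linear in inflow, so extremes are at the endpoints: inflow = 0 gives fish_pop = -30; inflow = 5 gives fish_pop = 10.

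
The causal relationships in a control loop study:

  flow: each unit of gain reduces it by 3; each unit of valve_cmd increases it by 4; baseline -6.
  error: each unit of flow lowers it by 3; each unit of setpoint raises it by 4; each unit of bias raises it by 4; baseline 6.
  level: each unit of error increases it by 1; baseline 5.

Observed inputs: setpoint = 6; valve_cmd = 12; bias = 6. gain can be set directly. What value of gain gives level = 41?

gain = 12

Substituting into the flow equation gives flow = -3*gain + 42.
Substituting into the error equation gives error = 9*gain - 72.
So level = 9*gain - 67.
Solve 9*gain - 67 = 41: gain = (41 + 67) / 9 = 12.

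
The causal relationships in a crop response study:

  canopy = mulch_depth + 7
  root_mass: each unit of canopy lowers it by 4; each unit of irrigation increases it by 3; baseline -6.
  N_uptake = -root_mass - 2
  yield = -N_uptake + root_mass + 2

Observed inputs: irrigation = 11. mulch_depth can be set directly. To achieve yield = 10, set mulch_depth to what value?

mulch_depth = -1

Substituting into the root_mass equation gives root_mass = -4*mulch_depth - 1.
Substituting into the N_uptake equation gives N_uptake = 4*mulch_depth - 1.
yield becomes -8*mulch_depth + 2.
Solve -8*mulch_depth + 2 = 10: mulch_depth = (10 - 2) / -8 = -1.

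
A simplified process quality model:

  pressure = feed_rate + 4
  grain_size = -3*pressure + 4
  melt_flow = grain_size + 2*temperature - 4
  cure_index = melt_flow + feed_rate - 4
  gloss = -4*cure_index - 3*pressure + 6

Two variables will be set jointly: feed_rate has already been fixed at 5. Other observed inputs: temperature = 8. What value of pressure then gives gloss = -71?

With feed_rate held at 5:
Intervening on pressure fixes its value directly, overriding its dependence on feed_rate.
Substituting into the melt_flow equation gives melt_flow = -3*pressure + 16.
Substituting into the cure_index equation gives cure_index = -3*pressure + 17.
Substituting into the gloss equation gives gloss = 9*pressure - 62.
Solve 9*pressure - 62 = -71: pressure = (-71 + 62) / 9 = -1.

pressure = -1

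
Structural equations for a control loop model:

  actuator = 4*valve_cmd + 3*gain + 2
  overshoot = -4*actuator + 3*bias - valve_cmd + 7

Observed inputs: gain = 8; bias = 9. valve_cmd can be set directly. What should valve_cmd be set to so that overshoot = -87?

Substituting into the actuator equation gives actuator = 4*valve_cmd + 26.
overshoot becomes -17*valve_cmd - 70.
Solve -17*valve_cmd - 70 = -87: valve_cmd = (-87 + 70) / -17 = 1.

valve_cmd = 1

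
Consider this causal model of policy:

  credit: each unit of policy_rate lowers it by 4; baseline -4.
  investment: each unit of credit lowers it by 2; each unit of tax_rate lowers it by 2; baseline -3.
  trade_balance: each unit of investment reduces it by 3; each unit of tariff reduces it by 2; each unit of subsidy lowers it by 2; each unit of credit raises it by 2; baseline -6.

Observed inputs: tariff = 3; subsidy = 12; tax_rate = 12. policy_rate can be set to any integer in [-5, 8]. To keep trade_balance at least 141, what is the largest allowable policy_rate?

policy_rate = -4

Substituting into the investment equation gives investment = 8*policy_rate - 19.
Substituting into the trade_balance equation gives trade_balance = -32*policy_rate + 13.
Require -32*policy_rate + 13 ≥ 141, so policy_rate ≤ -4.
The largest integer in [-5, 8] satisfying this is -4.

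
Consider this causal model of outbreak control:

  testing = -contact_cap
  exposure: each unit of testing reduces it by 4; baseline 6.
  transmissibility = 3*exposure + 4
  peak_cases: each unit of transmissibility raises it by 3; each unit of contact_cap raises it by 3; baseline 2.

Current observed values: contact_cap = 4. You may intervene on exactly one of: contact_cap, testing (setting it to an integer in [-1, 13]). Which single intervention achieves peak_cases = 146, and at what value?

Intervening on contact_cap: with other inputs at their observed values, peak_cases = 39*contact_cap + 68. Solving for 146 gives contact_cap = 2, within [-1, 13].
Intervening on testing: peak_cases = -36*testing + 80. Reaching 146 requires testing = -11/6, not an integer.

set contact_cap = 2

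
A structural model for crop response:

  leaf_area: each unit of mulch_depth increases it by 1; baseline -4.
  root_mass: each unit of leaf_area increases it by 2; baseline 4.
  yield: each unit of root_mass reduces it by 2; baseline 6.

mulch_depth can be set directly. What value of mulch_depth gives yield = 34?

mulch_depth = -5

Substituting into the root_mass equation gives root_mass = 2*mulch_depth - 4.
Substituting into the yield equation gives yield = -4*mulch_depth + 14.
Solve -4*mulch_depth + 14 = 34: mulch_depth = (34 - 14) / -4 = -5.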